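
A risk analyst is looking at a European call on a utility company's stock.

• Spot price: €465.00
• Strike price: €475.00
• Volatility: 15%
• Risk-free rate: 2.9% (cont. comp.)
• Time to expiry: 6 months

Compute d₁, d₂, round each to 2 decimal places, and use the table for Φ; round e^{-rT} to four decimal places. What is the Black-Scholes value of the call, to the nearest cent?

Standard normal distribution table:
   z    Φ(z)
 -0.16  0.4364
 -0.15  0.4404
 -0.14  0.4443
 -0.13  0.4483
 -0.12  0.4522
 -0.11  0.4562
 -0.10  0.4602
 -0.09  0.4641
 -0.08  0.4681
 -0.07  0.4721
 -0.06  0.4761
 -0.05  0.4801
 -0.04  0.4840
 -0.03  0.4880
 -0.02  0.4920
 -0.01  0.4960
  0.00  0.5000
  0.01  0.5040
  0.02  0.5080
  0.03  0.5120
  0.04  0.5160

σ√T = 0.15 × 0.7071 = 0.1061
ln(S/K) + (r + σ²/2)T = ln(465/475) + (0.029 + 0.15²/2)·0.5 = -0.0213 + 0.0201 = -0.0012
d₁ = -0.0012 / 0.1061 = -0.0109 ≈ -0.01
d₂ = d₁ − σ√T = -0.0109 − 0.1061 = -0.1169 ≈ -0.12
e^(−rT) = e^(−0.029·0.5) = 0.9856
N(d₁) = N(-0.01) = 0.4960;  N(d₂) = N(-0.12) = 0.4522
C = 465·0.4960 − 475·0.9856·0.4522 = 230.6400 − 211.7020 = 18.9380

€18.94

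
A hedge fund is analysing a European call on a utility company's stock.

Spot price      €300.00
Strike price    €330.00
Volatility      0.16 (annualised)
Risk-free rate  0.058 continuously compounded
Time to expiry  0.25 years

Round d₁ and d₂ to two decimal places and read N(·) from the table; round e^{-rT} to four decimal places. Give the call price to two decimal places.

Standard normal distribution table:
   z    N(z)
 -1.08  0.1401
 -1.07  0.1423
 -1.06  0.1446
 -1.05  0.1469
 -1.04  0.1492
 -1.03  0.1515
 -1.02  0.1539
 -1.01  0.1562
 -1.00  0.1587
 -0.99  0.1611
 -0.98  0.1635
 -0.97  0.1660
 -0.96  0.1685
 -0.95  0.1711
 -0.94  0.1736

σ√T = 0.16·√0.25 = 0.0800
ln(S/K) + (r + σ²/2)T = ln(300/330) + (0.058 + 0.16²/2)·0.25 = -0.0953 + 0.0177 = -0.0776
d₁ = -0.0776 / 0.0800 = -0.9701 which rounds to -0.97
d₂ = d₁ − σ√T = -0.9701 − 0.0800 = -1.0501 which rounds to -1.05
e^(−rT) = e^(−0.058·0.25) = 0.9856
N(d₁) = N(-0.97) = 0.1660;  N(d₂) = N(-1.05) = 0.1469
C = 300·0.1660 − 330·0.9856·0.1469 = 49.8000 − 47.7789 = 2.0211

€2.02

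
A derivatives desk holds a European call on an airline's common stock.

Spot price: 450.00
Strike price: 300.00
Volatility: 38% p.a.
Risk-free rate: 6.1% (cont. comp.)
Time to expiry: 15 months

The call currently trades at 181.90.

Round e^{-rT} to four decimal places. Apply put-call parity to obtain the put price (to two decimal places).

e^(−rT) = e^(−0.061·1.25) = 0.9266
Put-call parity: C − P = S − K·e^(−rT) = 450 − 300·0.9266 = 450 − 277.9800 = 172.0200
P = C − (C − P) = 181.90 − (172.0200) = 9.8800

9.88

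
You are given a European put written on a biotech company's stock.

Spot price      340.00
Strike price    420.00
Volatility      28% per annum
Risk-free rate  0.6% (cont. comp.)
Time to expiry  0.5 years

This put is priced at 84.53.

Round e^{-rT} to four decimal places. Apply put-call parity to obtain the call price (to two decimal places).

exp(−rT) = exp(−0.006·0.5) = 0.9970
Put-call parity: C − P = S − K·e^(−rT) = 340 − 420·0.9970 = 340 − 418.7400 = -78.7400
C = P + (C − P) = 84.53 + (-78.7400) = 5.7900

5.79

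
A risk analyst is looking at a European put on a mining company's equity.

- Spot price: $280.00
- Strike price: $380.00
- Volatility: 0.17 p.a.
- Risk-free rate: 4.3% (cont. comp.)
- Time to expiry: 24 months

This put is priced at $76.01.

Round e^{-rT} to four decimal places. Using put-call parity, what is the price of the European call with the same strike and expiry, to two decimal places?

$7.32

exp(−rT) = exp(−0.043·2) = 0.9176
Put-call parity: C − P = S − K·e^(−rT) = 280 − 380·0.9176 = 280 − 348.6880 = -68.6880
C = P + (C − P) = 76.01 + (-68.6880) = 7.3220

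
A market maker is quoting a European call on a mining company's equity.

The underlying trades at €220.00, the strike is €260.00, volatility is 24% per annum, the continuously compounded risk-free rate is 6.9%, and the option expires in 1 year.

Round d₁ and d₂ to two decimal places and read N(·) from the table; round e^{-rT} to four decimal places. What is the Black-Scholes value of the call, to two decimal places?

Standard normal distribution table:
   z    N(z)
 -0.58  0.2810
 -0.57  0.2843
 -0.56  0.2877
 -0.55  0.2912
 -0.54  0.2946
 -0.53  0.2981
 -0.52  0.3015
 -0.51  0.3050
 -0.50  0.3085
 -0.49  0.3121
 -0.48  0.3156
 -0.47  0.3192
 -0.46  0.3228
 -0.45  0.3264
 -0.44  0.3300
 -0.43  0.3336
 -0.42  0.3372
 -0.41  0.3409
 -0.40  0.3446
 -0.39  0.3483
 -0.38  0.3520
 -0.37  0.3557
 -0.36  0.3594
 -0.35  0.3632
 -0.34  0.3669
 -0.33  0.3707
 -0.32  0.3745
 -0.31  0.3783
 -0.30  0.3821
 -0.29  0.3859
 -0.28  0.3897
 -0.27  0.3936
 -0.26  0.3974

T = 1;  σ√T = 0.2400
d₁ = [ln(220/260) + (0.069 + 0.24²/2)·1] / 0.2400 = [-0.1671 + 0.0978] / 0.2400 = -0.2886 → -0.29
d₂ = d₁ − σ√T = -0.2886 − 0.2400 = -0.5286 → -0.53
exp(−rT) = exp(−0.069·1) = 0.9333
N(d₁) = N(-0.29) = 0.3859;  N(d₂) = N(-0.53) = 0.2981
C = 220·0.3859 − 260·0.9333·0.2981 = 84.8980 − 72.3363 = 12.5617

€12.56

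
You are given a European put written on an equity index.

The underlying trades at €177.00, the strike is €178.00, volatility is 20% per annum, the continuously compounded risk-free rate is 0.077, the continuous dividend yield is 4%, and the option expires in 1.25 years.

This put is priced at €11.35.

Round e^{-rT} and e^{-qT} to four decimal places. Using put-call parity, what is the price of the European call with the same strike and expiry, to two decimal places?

€18.05

exp(−qT) = exp(−0.04·1.25) = 0.9512;  exp(−rT) = exp(−0.077·1.25) = 0.9082
Put-call parity: C − P = S·e^(−qT) − K·e^(−rT) = 177·0.9512 − 178·0.9082 = 168.3624 − 161.6596 = 6.7028
C = P + (C − P) = 11.35 + (6.7028) = 18.0528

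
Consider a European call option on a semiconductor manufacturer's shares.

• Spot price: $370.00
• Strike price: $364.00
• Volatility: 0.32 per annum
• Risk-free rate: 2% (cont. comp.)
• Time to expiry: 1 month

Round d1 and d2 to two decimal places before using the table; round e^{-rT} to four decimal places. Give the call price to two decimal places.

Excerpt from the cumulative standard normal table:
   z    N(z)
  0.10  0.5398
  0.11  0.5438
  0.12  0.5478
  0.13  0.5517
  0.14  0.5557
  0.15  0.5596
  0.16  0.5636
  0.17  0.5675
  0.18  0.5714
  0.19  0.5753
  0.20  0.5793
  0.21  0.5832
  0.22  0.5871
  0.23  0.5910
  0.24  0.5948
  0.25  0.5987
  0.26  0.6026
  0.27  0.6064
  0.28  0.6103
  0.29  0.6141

T = 0.08333;  σ√T = 0.0924
d₁ = [ln(370/364) + (0.02 + 0.32²/2)·0.08333] / 0.0924 = [0.0163 + 0.0059] / 0.0924 = 0.2412 ≈ 0.24
d₂ = d₁ − σ√T = 0.2412 − 0.0924 = 0.1488 ≈ 0.15
exp(−rT) = exp(−0.02·0.08333) = 0.9983
N(d₁) = N(0.24) = 0.5948;  N(d₂) = N(0.15) = 0.5596
C = 370·0.5948 − 364·0.9983·0.5596 = 220.0760 − 203.3481 = 16.7279

$16.73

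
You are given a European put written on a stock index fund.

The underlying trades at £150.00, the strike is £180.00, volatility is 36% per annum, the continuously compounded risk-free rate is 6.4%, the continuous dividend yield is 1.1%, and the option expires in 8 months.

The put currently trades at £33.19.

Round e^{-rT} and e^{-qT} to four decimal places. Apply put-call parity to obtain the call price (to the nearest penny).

£9.62

e^(−qT) = e^(−0.011·0.6667) = 0.9927;  e^(−rT) = e^(−0.064·0.6667) = 0.9582
Put-call parity: C − P = S·e^(−qT) − K·e^(−rT) = 150·0.9927 − 180·0.9582 = 148.9050 − 172.4760 = -23.5710
C = P + (C − P) = 33.19 + (-23.5710) = 9.6190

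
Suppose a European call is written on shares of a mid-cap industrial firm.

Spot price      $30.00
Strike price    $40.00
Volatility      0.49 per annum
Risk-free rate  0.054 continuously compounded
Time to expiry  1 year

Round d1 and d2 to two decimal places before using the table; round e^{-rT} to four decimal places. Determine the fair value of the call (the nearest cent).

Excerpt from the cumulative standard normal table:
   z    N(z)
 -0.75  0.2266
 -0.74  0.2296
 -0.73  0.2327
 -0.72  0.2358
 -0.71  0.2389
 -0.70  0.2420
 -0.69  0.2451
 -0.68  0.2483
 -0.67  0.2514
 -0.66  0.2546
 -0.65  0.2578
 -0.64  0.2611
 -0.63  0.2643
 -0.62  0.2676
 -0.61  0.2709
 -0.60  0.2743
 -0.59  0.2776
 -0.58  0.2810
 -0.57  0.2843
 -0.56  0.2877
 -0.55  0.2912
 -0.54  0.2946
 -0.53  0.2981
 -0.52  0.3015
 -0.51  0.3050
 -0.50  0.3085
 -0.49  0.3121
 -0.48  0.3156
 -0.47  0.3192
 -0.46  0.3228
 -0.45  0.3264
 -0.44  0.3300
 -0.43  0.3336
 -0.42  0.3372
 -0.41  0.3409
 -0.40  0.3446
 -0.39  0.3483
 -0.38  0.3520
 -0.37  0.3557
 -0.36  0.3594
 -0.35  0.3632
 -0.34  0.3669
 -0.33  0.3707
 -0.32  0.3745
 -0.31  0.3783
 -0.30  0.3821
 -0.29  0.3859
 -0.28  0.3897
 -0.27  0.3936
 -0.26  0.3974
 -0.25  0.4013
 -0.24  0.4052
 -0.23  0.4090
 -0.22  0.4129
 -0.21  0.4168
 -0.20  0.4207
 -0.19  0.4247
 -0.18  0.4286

$3.33

T = 1;  σ√T = 0.4900
d₁ = [ln(30/40) + (0.054 + 0.49²/2)·1] / 0.4900 = [-0.2877 + 0.1740] / 0.4900 = -0.2319 which rounds to -0.23
d₂ = d₁ − σ√T = -0.2319 − 0.4900 = -0.7219 which rounds to -0.72
exp(−rT) = exp(−0.054·1) = 0.9474
C = 30·N(-0.23) − 40·0.9474·N(-0.72) = 30·0.4090 − 40·0.9474·0.2358 = 12.2700 − 8.9359 = 3.3341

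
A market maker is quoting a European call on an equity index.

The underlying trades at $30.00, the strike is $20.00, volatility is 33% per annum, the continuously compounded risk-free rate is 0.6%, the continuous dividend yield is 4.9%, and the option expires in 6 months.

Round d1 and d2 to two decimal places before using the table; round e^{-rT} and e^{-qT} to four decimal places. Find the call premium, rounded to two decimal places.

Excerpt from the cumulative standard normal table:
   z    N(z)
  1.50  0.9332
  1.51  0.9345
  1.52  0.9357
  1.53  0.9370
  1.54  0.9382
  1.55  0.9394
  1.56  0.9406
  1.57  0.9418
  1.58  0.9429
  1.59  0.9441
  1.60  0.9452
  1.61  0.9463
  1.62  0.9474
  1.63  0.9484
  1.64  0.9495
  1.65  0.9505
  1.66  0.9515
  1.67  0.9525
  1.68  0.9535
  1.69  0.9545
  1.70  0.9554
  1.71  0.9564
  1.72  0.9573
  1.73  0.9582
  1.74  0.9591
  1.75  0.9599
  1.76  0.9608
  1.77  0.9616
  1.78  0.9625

σ√T = 0.33·√0.5 = 0.2333
d₁ = [ln(30/20) + (0.006 − 0.049 + 0.33²/2)·0.5] / 0.2333 = [0.4055 + 0.0057] / 0.2333 = 1.7622 ≈ 1.76
d₂ = d₁ − σ√T = 1.7622 − 0.2333 = 1.5288 ≈ 1.53
e^(−qT) = e^(−0.049·0.5) = 0.9758;  e^(−rT) = e^(−0.006·0.5) = 0.9970
N(d₁) = N(1.76) = 0.9608;  N(d₂) = N(1.53) = 0.9370
C = 30·0.9758·0.9608 − 20·0.9970·0.9370 = 28.1265 − 18.6838 = 9.4427

$9.44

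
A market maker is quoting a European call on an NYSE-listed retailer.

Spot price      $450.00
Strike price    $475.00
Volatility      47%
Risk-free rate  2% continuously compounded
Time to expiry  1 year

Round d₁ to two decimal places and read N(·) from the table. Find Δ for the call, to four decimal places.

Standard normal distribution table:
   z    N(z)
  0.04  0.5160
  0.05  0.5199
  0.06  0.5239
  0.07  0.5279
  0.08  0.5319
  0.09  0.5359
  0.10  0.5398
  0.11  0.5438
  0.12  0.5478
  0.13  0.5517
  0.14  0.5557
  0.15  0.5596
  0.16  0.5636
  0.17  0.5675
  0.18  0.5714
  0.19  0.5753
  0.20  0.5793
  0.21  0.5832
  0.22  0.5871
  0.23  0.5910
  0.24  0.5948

σ√T = 0.47 × 1.0000 = 0.4700
ln(S/K) + (r + σ²/2)T = ln(450/475) + (0.02 + 0.47²/2)·1 = -0.0541 + 0.1304 = 0.0764
d₁ = 0.0764 / 0.4700 = 0.1625 → 0.16
N(d₁) = N(0.16) = 0.5636
Δ_call = N(d₁) = 0.5636

0.5636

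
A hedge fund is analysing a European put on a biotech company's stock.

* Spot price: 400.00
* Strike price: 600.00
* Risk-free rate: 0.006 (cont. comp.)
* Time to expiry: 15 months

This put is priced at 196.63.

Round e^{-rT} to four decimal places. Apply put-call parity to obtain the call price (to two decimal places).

1.13

exp(−rT) = exp(−0.006·1.25) = 0.9925
Put-call parity: C − P = S − K·e^(−rT) = 400 − 600·0.9925 = 400 − 595.5000 = -195.5000
C = P + (C − P) = 196.63 + (-195.5000) = 1.1300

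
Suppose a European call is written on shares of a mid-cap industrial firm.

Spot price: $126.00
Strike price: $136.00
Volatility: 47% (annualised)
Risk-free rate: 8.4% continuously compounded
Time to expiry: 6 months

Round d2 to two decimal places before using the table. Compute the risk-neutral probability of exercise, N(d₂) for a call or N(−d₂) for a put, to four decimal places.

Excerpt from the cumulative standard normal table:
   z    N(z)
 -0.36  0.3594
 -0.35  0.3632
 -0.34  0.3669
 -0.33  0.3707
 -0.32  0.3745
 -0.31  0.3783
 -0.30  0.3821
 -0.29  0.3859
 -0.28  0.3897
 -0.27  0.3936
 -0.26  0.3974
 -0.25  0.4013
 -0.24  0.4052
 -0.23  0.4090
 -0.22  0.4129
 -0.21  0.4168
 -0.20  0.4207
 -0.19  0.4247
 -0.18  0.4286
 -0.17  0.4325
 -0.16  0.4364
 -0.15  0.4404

0.3936

T = 0.5;  σ√T = 0.3323
d₁ = [ln(126/136) + (0.084 + ½·0.47²)·0.5] / (σ√T) = (-0.0764 + 0.0972) / 0.3323 = 0.0627 which rounds to 0.06
d₂ = 0.0627 − 0.3323 = -0.2696 which rounds to -0.27
Pr(exercise) under Q = N(d₂) = 0.3936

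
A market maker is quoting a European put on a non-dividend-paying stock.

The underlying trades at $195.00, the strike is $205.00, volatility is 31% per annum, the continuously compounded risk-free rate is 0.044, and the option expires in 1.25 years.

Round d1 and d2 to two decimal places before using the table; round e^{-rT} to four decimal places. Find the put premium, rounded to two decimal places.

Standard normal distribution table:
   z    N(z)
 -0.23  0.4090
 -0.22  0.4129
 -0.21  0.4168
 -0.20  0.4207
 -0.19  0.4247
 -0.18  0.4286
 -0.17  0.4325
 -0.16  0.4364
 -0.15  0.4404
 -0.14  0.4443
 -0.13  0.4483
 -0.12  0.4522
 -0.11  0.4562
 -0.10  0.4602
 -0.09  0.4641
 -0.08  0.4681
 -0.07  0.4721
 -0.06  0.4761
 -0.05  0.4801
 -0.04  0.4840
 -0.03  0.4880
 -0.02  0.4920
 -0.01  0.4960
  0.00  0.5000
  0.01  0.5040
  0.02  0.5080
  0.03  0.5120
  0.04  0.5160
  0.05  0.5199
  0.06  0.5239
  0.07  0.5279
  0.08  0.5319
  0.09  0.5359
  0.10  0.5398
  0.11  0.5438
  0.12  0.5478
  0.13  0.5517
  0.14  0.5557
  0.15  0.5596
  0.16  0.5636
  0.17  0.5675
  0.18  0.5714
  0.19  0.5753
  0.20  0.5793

T = 1.25;  σ√T = 0.3466
ln(S/K) + (r + σ²/2)T = ln(195/205) + (0.044 + 0.31²/2)·1.25 = -0.0500 + 0.1151 = 0.0651
d₁ = 0.0651 / 0.3466 = 0.1877 → 0.19
d₂ = d₁ − σ√T = 0.1877 − 0.3466 = -0.1589 → -0.16
e^(−rT) = e^(−0.044·1.25) = 0.9465
P = 205·0.9465·N(0.16) − 195·N(-0.19) = 205·0.9465·0.5636 − 195·0.4247 = 109.3567 − 82.8165 = 26.5402

$26.54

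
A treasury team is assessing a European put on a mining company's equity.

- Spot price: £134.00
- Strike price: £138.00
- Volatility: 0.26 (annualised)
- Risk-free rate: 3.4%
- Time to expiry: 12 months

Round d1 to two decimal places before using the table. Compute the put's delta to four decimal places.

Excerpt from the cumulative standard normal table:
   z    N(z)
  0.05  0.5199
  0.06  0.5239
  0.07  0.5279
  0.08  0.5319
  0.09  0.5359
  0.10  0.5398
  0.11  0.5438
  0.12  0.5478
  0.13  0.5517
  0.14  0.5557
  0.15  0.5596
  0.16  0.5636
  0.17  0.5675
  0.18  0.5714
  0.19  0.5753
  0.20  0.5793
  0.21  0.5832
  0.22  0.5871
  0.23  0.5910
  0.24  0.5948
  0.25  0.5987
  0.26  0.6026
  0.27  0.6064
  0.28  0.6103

-0.4404

T = 1;  σ√T = 0.2600
d₁ = [ln(134/138) + (0.034 + 0.26²/2)·1] / 0.2600 = [-0.0294 + 0.0678] / 0.2600 = 0.1476 ≈ 0.15
N(d₁) = N(0.15) = 0.5596
Δ_put = N(d₁) − 1 = 0.5596 − 1 = -0.4404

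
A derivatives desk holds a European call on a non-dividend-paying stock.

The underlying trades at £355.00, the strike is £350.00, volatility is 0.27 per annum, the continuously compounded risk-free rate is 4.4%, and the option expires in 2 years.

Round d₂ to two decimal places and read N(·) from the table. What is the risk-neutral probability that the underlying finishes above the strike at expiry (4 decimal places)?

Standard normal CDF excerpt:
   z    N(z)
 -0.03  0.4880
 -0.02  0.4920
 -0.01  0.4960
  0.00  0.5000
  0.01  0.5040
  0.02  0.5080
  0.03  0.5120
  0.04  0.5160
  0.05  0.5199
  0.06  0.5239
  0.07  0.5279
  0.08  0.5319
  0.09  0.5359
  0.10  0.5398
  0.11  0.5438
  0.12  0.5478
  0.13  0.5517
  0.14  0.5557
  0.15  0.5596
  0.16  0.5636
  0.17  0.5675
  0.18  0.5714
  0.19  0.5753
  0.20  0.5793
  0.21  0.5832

σ√T = 0.27 × 1.4142 = 0.3818
d₁ = [ln(355/350) + (0.044 + 0.27²/2)·2] / 0.3818 = [0.0142 + 0.1609] / 0.3818 = 0.4585 → 0.46
d₂ = d₁ − σ√T = 0.4585 − 0.3818 = 0.0767 → 0.08
Risk-neutral Pr[S_T > K] = N(d₂) = N(0.08) = 0.5319

0.5319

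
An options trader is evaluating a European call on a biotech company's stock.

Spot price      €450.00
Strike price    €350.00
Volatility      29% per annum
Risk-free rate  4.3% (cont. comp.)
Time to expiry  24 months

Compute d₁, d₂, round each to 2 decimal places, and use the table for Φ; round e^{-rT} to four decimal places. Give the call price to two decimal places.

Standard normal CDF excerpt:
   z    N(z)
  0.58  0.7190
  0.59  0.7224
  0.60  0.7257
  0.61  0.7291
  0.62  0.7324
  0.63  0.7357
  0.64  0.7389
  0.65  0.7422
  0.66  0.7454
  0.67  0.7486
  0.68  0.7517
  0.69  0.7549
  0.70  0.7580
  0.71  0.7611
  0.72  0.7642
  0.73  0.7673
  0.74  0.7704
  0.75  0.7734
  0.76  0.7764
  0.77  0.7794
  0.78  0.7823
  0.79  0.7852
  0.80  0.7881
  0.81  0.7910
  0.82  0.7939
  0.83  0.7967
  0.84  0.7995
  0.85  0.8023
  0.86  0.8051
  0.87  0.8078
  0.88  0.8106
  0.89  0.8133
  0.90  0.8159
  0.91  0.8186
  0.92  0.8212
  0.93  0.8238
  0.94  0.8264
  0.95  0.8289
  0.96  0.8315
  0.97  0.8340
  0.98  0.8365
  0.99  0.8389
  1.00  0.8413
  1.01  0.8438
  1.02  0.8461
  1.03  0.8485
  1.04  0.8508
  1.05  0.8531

€146.61

σ√T = 0.29 × 1.4142 = 0.4101
d₁ = [ln(450/350) + (0.043 + 0.29²/2)·2] / 0.4101 = [0.2513 + 0.1701] / 0.4101 = 1.0275 which rounds to 1.03
d₂ = d₁ − σ√T = 1.0275 − 0.4101 = 0.6174 which rounds to 0.62
exp(−rT) = exp(−0.043·2) = 0.9176
N(d₁) = N(1.03) = 0.8485;  N(d₂) = N(0.62) = 0.7324
C = 450·0.8485 − 350·0.9176·0.7324 = 381.8250 − 235.2176 = 146.6074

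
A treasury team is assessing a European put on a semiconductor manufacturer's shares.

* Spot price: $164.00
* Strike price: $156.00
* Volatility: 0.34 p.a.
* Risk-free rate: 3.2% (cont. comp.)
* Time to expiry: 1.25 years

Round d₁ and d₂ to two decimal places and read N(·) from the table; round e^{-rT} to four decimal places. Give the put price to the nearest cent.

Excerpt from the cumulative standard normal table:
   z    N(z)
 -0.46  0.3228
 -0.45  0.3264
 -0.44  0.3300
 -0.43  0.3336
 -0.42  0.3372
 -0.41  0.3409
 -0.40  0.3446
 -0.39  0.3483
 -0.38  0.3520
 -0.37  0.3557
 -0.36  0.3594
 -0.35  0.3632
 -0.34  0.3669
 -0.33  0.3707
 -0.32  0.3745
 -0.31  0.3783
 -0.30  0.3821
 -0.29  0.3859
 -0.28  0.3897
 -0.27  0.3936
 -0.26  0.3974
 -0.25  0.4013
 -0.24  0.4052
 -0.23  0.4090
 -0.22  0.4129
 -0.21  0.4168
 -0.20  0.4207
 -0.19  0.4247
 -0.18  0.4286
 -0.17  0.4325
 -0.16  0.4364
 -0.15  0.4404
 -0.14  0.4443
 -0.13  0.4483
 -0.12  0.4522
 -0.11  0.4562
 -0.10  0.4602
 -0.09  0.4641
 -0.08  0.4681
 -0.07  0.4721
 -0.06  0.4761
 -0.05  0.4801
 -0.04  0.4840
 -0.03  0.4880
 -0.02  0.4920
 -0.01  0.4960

$17.25

σ√T = 0.34·√1.25 = 0.3801
d₁ = [ln(164/156) + (0.032 + 0.34²/2)·1.25] / 0.3801 = [0.0500 + 0.1123] / 0.3801 = 0.4269 which rounds to 0.43
d₂ = d₁ − σ√T = 0.4269 − 0.3801 = 0.0467 which rounds to 0.05
exp(−rT) = exp(−0.032·1.25) = 0.9608
N(−d₂) = N(-0.05) = 0.4801;  N(−d₁) = N(-0.43) = 0.3336
P = 156·0.9608·0.4801 − 164·0.3336 = 71.9597 − 54.7104 = 17.2493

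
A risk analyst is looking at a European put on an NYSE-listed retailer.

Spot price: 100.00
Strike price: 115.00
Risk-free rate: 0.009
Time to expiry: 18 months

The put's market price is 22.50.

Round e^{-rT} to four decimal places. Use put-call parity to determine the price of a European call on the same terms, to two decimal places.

e^(−rT) = e^(−0.009·1.5) = 0.9866
Put-call parity: C − P = S − K·e^(−rT) = 100 − 115·0.9866 = 100 − 113.4590 = -13.4590
C = P + (C − P) = 22.50 + (-13.4590) = 9.0410

9.04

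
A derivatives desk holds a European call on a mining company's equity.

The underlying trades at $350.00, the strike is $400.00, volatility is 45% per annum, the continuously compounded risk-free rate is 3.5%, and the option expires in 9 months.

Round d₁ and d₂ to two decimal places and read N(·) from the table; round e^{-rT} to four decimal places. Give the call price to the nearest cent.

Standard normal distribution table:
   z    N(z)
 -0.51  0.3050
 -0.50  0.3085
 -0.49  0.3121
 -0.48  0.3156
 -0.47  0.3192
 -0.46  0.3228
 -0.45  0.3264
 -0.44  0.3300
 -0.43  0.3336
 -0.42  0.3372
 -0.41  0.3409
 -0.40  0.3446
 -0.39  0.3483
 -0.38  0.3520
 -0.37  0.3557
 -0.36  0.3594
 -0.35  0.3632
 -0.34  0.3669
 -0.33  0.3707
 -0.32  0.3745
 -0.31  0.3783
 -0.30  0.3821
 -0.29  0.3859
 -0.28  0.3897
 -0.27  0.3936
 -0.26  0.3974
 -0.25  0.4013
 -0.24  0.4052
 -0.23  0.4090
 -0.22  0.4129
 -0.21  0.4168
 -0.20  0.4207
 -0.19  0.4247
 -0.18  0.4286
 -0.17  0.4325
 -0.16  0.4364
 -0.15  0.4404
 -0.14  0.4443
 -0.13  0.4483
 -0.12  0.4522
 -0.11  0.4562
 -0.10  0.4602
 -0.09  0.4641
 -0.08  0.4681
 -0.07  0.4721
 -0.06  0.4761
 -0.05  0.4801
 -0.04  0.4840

σ√T = 0.45·√0.75 = 0.3897
d₁ = [ln(350/400) + (0.035 + 0.45²/2)·0.75] / 0.3897 = [-0.1335 + 0.1022] / 0.3897 = -0.0804 → -0.08
d₂ = d₁ − σ√T = -0.0804 − 0.3897 = -0.4701 → -0.47
e^(−rT) = e^(−0.035·0.75) = 0.9741
N(d₁) = N(-0.08) = 0.4681;  N(d₂) = N(-0.47) = 0.3192
C = 350·0.4681 − 400·0.9741·0.3192 = 163.8350 − 124.3731 = 39.4619

$39.46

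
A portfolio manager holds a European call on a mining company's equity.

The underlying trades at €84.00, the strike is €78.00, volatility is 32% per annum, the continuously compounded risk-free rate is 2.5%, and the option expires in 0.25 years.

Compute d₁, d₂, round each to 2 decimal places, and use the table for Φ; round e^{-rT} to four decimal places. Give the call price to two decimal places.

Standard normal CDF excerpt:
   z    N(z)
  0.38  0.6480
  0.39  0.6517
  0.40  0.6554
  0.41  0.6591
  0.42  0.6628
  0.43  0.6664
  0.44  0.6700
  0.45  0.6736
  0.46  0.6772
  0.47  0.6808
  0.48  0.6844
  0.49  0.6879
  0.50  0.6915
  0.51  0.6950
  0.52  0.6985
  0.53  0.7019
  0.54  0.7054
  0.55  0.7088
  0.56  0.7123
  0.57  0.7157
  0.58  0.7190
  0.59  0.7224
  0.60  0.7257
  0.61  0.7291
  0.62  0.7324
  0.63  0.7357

T = 0.25;  σ√T = 0.1600
d₁ = [ln(84/78) + (0.025 + 0.32²/2)·0.25] / 0.1600 = [0.0741 + 0.0191] / 0.1600 = 0.5822 ≈ 0.58
d₂ = d₁ − σ√T = 0.5822 − 0.1600 = 0.4222 ≈ 0.42
exp(−rT) = exp(−0.025·0.25) = 0.9938
C = 84·N(0.58) − 78·0.9938·N(0.42) = 84·0.7190 − 78·0.9938·0.6628 = 60.3960 − 51.3779 = 9.0181

€9.02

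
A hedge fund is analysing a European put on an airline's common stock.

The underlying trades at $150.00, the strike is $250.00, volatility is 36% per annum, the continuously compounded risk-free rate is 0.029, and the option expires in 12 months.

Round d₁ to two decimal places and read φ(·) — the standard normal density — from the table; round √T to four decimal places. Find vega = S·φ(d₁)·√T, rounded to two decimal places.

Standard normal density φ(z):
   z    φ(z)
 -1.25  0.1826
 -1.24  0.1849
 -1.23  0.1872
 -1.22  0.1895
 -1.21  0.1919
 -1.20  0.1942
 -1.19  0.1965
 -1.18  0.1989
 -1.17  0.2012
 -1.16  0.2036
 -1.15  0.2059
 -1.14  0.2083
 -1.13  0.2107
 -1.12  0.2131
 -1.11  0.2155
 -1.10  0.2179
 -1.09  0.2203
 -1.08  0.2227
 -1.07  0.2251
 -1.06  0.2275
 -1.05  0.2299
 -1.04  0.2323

σ√T = 0.36 × 1.0000 = 0.3600
ln(S/K) + (r + σ²/2)T = ln(150/250) + (0.029 + 0.36²/2)·1 = -0.5108 + 0.0938 = -0.4170
d₁ = -0.4170 / 0.3600 = -1.1584 → -1.16
√T = √1 = 1.0000
φ(d₁) = φ(-1.16) = 0.2036
vega = S·φ(d₁)·√T = 150·0.2036·1.0000 = 30.5400

30.54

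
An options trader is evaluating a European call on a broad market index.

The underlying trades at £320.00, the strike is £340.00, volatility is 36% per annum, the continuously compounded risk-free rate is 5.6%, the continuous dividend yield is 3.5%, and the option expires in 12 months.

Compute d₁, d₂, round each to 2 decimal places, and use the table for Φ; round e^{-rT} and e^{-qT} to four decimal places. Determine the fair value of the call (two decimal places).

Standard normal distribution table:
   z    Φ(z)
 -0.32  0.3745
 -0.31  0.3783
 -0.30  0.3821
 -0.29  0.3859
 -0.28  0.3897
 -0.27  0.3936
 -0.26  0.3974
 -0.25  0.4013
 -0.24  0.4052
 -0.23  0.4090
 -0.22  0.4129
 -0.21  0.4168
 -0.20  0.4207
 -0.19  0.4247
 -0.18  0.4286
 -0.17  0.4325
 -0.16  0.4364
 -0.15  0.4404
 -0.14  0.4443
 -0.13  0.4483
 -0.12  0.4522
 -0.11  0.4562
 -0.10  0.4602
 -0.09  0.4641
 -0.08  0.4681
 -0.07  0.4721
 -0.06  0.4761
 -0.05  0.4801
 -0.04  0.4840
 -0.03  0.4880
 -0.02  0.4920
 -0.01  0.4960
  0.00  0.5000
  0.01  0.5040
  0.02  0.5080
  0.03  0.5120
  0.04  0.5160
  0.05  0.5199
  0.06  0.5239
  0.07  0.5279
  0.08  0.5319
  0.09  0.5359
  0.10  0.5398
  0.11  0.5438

σ√T = 0.36 × 1.0000 = 0.3600
ln(S/K) + (r − q + σ²/2)T = ln(320/340) + (0.056 − 0.035 + 0.36²/2)·1 = -0.0606 + 0.0858 = 0.0252
d₁ = 0.0252 / 0.3600 = 0.0699 which rounds to 0.07
d₂ = d₁ − σ√T = 0.0699 − 0.3600 = -0.2901 which rounds to -0.29
e^(−qT) = e^(−0.035·1) = 0.9656;  e^(−rT) = e^(−0.056·1) = 0.9455
C = 320·0.9656·N(0.07) − 340·0.9455·N(-0.29) = 320·0.9656·0.5279 − 340·0.9455·0.3859 = 163.1169 − 124.0553 = 39.0616

£39.06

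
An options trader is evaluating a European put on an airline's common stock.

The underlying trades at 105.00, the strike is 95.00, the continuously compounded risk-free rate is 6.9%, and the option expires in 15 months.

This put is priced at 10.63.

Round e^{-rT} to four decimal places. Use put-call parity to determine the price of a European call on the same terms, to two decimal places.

e^(−rT) = e^(−0.069·1.25) = 0.9174
Put-call parity: C − P = S − K·e^(−rT) = 105 − 95·0.9174 = 105 − 87.1530 = 17.8470
C = P + (C − P) = 10.63 + (17.8470) = 28.4770

28.48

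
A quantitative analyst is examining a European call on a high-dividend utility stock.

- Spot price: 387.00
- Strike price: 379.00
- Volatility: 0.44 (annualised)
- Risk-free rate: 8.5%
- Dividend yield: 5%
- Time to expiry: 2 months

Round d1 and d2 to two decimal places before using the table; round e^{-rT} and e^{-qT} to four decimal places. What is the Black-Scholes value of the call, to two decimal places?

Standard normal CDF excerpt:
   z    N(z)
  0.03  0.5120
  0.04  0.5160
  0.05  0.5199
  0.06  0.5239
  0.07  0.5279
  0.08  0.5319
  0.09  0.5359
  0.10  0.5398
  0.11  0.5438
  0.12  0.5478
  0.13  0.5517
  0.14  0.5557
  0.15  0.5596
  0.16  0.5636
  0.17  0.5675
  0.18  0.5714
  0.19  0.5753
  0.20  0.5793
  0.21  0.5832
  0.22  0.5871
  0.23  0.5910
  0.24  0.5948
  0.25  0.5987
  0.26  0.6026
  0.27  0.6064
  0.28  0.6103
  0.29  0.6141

σ√T = 0.44 × 0.4082 = 0.1796
ln(S/K) + (r − q + σ²/2)T = ln(387/379) + (0.085 − 0.05 + 0.44²/2)·0.1667 = 0.0209 + 0.0220 = 0.0429
d₁ = 0.0429 / 0.1796 = 0.2386 ⇒ 0.24
d₂ = d₁ − σ√T = 0.2386 − 0.1796 = 0.0589 ⇒ 0.06
exp(−qT) = exp(−0.05·0.1667) = 0.9917;  exp(−rT) = exp(−0.085·0.1667) = 0.9859
N(d₁) = N(0.24) = 0.5948;  N(d₂) = N(0.06) = 0.5239
C = 387·0.9917·0.5948 − 379·0.9859·0.5239 = 228.2770 − 195.7584 = 32.5186

32.52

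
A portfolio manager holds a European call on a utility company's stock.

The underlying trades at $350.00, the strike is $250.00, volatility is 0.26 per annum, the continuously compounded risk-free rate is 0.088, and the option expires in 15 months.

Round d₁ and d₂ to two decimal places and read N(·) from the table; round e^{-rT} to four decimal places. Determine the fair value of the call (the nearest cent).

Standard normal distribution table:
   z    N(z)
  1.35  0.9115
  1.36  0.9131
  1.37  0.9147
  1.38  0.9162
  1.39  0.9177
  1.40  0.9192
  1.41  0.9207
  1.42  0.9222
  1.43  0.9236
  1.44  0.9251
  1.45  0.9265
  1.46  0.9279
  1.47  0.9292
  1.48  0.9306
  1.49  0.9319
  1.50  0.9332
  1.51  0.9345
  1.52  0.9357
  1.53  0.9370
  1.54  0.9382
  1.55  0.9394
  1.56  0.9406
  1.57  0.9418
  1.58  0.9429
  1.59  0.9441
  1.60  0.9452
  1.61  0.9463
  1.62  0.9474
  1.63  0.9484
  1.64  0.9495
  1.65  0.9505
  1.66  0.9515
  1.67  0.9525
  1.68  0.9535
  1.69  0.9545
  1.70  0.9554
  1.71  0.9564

$128.21

T = 1.25;  σ√T = 0.2907
d₁ = [ln(350/250) + (0.088 + 0.26²/2)·1.25] / 0.2907 = [0.3365 + 0.1522] / 0.2907 = 1.6813 ≈ 1.68
d₂ = d₁ − σ√T = 1.6813 − 0.2907 = 1.3906 ≈ 1.39
exp(−rT) = exp(−0.088·1.25) = 0.8958
N(d₁) = N(1.68) = 0.9535;  N(d₂) = N(1.39) = 0.9177
C = 350·0.9535 − 250·0.8958·0.9177 = 333.7250 − 205.5189 = 128.2061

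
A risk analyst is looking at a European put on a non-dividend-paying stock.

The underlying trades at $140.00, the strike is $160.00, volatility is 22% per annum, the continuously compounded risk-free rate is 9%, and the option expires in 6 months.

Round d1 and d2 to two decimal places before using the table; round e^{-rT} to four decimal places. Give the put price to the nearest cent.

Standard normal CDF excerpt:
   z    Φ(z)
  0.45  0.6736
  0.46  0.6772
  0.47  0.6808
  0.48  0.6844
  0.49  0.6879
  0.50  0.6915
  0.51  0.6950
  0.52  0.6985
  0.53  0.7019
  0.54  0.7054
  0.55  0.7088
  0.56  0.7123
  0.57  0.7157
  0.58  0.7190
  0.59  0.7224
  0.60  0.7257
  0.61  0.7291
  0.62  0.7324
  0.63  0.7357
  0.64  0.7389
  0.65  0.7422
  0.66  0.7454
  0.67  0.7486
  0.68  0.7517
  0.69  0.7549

σ√T = 0.22 × 0.7071 = 0.1556
d₁ = [ln(140/160) + (0.09 + 0.22²/2)·0.5] / 0.1556 = [-0.1335 + 0.0571] / 0.1556 = -0.4913 ⇒ -0.49
d₂ = d₁ − σ√T = -0.4913 − 0.1556 = -0.6469 ⇒ -0.65
exp(−rT) = exp(−0.09·0.5) = 0.9560
P = 160·0.9560·N(0.65) − 140·N(0.49) = 160·0.9560·0.7422 − 140·0.6879 = 113.5269 − 96.3060 = 17.2209

$17.22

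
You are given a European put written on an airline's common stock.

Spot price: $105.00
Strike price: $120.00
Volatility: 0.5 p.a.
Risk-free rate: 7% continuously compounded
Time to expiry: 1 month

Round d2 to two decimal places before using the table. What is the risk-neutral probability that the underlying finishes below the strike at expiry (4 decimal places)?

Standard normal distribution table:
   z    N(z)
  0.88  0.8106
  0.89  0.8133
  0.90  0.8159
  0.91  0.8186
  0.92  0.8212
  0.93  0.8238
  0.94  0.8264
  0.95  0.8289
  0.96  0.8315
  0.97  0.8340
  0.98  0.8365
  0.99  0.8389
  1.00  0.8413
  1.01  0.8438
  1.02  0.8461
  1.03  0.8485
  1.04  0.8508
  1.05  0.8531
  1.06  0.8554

0.8315

σ√T = 0.5·√0.08333 = 0.1443
d₁ = [ln(105/120) + (0.07 + 0.5²/2)·0.08333] / 0.1443 = [-0.1335 + 0.0163] / 0.1443 = -0.8125 which rounds to -0.81
d₂ = d₁ − σ√T = -0.8125 − 0.1443 = -0.9569 which rounds to -0.96
Risk-neutral Pr[S_T < K] = N(−d₂) = N(0.96) = 0.8315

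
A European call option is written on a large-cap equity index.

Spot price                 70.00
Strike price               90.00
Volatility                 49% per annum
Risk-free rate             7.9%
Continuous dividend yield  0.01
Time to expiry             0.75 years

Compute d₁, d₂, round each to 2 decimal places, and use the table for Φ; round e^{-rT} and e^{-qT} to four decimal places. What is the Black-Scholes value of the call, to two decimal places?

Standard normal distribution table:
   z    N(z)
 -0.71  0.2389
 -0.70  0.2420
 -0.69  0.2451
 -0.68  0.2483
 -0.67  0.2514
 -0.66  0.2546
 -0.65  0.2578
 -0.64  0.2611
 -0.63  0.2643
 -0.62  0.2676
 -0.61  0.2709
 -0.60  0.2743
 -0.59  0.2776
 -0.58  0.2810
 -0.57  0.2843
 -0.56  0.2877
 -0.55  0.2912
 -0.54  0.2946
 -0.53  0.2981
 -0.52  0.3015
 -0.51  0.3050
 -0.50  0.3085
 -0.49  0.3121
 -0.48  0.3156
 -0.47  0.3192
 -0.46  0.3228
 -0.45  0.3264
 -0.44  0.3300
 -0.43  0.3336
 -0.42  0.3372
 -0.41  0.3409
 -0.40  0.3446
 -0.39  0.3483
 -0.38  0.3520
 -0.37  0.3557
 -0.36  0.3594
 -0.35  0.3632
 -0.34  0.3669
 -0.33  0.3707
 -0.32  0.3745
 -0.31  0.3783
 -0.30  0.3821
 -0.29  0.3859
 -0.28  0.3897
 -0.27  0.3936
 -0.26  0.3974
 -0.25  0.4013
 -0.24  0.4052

σ√T = 0.49·√0.75 = 0.4244
d₁ = [ln(70/90) + (0.079 − 0.01 + 0.49²/2)·0.75] / 0.4244 = [-0.2513 + 0.1418] / 0.4244 = -0.2581 → -0.26
d₂ = d₁ − σ√T = -0.2581 − 0.4244 = -0.6825 → -0.68
exp(−qT) = exp(−0.01·0.75) = 0.9925;  exp(−rT) = exp(−0.079·0.75) = 0.9425
N(d₁) = N(-0.26) = 0.3974;  N(d₂) = N(-0.68) = 0.2483
C = 70·0.9925·0.3974 − 90·0.9425·0.2483 = 27.6094 − 21.0620 = 6.5473

6.55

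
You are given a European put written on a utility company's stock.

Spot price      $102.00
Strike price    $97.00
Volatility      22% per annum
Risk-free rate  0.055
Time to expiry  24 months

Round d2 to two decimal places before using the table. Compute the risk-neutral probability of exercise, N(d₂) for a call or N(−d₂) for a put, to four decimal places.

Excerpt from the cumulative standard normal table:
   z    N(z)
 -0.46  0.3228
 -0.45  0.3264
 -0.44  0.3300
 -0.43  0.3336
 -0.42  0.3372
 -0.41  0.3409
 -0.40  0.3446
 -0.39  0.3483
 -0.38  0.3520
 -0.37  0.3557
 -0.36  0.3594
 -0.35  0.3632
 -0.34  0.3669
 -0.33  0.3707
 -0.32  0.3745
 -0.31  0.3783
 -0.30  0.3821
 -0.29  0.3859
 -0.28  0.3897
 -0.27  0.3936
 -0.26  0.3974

σ√T = 0.22·√2 = 0.3111
ln(S/K) + (r + σ²/2)T = ln(102/97) + (0.055 + 0.22²/2)·2 = 0.0503 + 0.1584 = 0.2087
d₁ = 0.2087 / 0.3111 = 0.6707 which rounds to 0.67
d₂ = d₁ − σ√T = 0.6707 − 0.3111 = 0.3595 which rounds to 0.36
Risk-neutral Pr[S_T < K] = N(−d₂) = N(-0.36) = 0.3594

0.3594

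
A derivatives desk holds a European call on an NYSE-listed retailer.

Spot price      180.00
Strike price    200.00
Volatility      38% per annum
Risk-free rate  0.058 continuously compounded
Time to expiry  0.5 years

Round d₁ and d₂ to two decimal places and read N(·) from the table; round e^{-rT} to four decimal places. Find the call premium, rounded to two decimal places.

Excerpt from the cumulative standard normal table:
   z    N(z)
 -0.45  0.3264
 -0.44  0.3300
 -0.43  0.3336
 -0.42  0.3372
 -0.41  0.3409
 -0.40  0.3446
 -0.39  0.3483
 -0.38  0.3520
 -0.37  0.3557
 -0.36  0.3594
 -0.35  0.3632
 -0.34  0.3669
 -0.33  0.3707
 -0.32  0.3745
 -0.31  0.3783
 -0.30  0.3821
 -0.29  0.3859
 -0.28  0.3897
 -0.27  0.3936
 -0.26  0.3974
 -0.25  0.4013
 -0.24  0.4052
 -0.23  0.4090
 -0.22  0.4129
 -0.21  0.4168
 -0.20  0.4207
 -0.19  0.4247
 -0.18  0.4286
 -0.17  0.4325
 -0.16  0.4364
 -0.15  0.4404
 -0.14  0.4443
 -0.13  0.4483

13.76

T = 0.5;  σ√T = 0.2687
d₁ = [ln(180/200) + (0.058 + 0.38²/2)·0.5] / 0.2687 = [-0.1054 + 0.0651] / 0.2687 = -0.1498 ⇒ -0.15
d₂ = d₁ − σ√T = -0.1498 − 0.2687 = -0.4185 ⇒ -0.42
exp(−rT) = exp(−0.058·0.5) = 0.9714
N(d₁) = N(-0.15) = 0.4404;  N(d₂) = N(-0.42) = 0.3372
C = 180·0.4404 − 200·0.9714·0.3372 = 79.2720 − 65.5112 = 13.7608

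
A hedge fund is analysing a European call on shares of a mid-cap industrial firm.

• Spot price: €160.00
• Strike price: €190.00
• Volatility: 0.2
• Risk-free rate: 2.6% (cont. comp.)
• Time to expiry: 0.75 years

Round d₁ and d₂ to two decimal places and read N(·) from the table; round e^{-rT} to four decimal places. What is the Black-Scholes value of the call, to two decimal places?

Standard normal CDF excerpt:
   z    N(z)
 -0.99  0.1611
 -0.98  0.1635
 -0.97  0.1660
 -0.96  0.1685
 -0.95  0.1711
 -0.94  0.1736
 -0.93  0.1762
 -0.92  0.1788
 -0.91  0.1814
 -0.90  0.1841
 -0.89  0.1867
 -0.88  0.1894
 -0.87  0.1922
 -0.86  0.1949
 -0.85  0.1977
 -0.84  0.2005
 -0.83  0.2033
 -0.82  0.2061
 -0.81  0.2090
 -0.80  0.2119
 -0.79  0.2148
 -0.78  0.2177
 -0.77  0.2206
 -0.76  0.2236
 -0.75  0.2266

T = 0.75;  σ√T = 0.1732
d₁ = [ln(160/190) + (0.026 + 0.2²/2)·0.75] / 0.1732 = [-0.1719 + 0.0345] / 0.1732 = -0.7930 → -0.79
d₂ = d₁ − σ√T = -0.7930 − 0.1732 = -0.9662 → -0.97
exp(−rT) = exp(−0.026·0.75) = 0.9807
N(d₁) = N(-0.79) = 0.2148;  N(d₂) = N(-0.97) = 0.1660
C = 160·0.2148 − 190·0.9807·0.1660 = 34.3680 − 30.9313 = 3.4367

€3.44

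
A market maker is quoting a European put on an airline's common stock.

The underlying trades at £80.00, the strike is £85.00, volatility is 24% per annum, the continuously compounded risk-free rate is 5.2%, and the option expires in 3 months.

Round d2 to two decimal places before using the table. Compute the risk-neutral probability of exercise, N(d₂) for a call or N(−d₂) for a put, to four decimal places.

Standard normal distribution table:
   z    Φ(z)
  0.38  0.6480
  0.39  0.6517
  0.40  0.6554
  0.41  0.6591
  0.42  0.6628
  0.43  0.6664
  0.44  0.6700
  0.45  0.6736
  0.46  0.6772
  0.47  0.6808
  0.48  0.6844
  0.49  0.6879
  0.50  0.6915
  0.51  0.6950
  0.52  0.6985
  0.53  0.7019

0.6772

σ√T = 0.24 × 0.5000 = 0.1200
d₁ = [ln(80/85) + (0.052 + ½·0.24²)·0.25] / (σ√T) = (-0.0606 + 0.0202) / 0.1200 = -0.3369 ⇒ -0.34
d₂ = -0.3369 − 0.1200 = -0.4569 ⇒ -0.46
Pr(exercise) under Q = N(−d₂) = N(0.46) = 0.6772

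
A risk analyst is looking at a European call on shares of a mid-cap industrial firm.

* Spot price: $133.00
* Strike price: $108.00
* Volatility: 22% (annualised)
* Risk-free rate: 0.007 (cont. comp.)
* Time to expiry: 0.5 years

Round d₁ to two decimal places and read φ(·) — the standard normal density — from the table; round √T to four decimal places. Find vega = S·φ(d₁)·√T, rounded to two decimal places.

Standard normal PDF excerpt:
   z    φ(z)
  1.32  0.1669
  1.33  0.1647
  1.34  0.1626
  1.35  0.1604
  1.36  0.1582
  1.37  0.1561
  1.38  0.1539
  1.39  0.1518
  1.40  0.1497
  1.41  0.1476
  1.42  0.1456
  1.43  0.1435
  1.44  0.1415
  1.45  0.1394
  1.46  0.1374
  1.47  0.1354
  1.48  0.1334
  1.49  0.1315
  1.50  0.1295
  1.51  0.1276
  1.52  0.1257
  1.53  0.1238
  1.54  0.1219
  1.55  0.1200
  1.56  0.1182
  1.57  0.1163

σ√T = 0.22 × 0.7071 = 0.1556
ln(S/K) + (r + σ²/2)T = ln(133/108) + (0.007 + 0.22²/2)·0.5 = 0.2082 + 0.0156 = 0.2238
d₁ = 0.2238 / 0.1556 = 1.4388 ≈ 1.44
√T = √0.5 = 0.7071
φ(d₁) = φ(1.44) = 0.1415
vega = S·φ(d₁)·√T = 133·0.1415·0.7071 = 13.3073
(Vega is the same for a European call and put with the same parameters.)

13.31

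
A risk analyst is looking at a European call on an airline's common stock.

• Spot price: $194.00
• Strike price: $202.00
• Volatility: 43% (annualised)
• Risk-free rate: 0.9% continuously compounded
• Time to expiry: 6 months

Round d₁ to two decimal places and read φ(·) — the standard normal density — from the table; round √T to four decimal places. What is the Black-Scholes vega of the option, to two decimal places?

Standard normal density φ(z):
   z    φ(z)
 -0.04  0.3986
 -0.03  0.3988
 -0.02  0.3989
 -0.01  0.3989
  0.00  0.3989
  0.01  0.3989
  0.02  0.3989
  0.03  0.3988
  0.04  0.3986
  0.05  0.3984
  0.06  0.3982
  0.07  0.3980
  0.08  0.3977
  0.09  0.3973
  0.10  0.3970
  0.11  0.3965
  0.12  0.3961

54.71

T = 0.5;  σ√T = 0.3041
d₁ = [ln(194/202) + (0.009 + 0.43²/2)·0.5] / 0.3041 = [-0.0404 + 0.0507] / 0.3041 = 0.0339 ⇒ 0.03
√T = √0.5 = 0.7071
φ(d₁) = φ(0.03) = 0.3988
vega = S·φ(d₁)·√T = 194·0.3988·0.7071 = 54.7063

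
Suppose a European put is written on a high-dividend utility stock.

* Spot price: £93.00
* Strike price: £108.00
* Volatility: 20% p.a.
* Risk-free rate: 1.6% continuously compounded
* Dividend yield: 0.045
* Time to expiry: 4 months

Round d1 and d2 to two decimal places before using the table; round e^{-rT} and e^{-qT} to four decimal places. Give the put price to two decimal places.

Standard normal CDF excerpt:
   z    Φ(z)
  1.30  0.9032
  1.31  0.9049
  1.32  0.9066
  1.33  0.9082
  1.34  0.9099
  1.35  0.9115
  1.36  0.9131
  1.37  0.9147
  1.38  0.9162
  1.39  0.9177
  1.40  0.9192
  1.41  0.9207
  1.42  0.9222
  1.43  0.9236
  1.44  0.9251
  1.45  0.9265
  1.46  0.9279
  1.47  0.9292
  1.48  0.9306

σ√T = 0.2·√0.3333 = 0.1155
ln(S/K) + (r − q + σ²/2)T = ln(93/108) + (0.016 − 0.045 + 0.2²/2)·0.3333 = -0.1495 − 0.0030 = -0.1525
d₁ = -0.1525 / 0.1155 = -1.3210 which rounds to -1.32
d₂ = d₁ − σ√T = -1.3210 − 0.1155 = -1.4364 which rounds to -1.44
exp(−qT) = exp(−0.045·0.3333) = 0.9851;  exp(−rT) = exp(−0.016·0.3333) = 0.9947
P = 108·0.9947·N(1.44) − 93·0.9851·N(1.32) = 108·0.9947·0.9251 − 93·0.9851·0.9066 = 99.3813 − 83.0575 = 16.3237

£16.32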